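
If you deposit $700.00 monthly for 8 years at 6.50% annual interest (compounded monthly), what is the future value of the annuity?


Future value of an ordinary annuity: FV = PMT × ((1 + r)^n − 1) / r
Monthly rate r = 0.065/12 ≈ 0.00541667, n = 96
FV = $700.00 × ((1 + 0.065/12)^96 − 1) / (0.065/12)
FV = $700.00 × 125.477348
FV = $87,834.14

FV = PMT × ((1+r)^n - 1)/r = $87,834.14


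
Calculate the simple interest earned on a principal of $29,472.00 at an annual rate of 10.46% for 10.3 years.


Simple interest formula: I = P × r × t
I = $29,472.00 × 0.1046 × 10.3
I = $31,752.54

I = P × r × t = $31,752.54


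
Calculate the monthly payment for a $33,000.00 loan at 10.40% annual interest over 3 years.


Loan payment formula: PMT = PV × r / (1 − (1 + r)^(−n))
Monthly rate r = 0.104/12 ≈ 0.00866667, n = 36 months
Denominator: 1 − (1 + 0.104/12)^(−36) = 0.2670339
PMT = $33,000.00 × (0.104/12) / 0.2670339
PMT = $1,071.03 per month

PMT = PV × r / (1-(1+r)^(-n)) = $1,071.03/month


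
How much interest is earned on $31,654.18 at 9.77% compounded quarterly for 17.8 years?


Compound interest earned = final amount − principal.
A = P(1 + r/n)^(nt) = $31,654.18 × (1 + 0.0977/4)^(4 × 17.8) = $176,448.94
Interest = A − P = $176,448.94 − $31,654.18 = $144,794.76

Interest = A - P = $144,794.76


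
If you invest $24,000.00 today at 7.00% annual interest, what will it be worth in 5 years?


Future value formula: FV = PV × (1 + r)^t
FV = $24,000.00 × (1 + 0.07)^5
FV = $24,000.00 × 1.4025517
FV = $33,661.24

FV = PV × (1 + r)^t = $33,661.24


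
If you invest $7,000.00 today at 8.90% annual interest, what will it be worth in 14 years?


Future value formula: FV = PV × (1 + r)^t
FV = $7,000.00 × (1 + 0.089)^14
FV = $7,000.00 × 3.299061
FV = $23,093.43

FV = PV × (1 + r)^t = $23,093.43


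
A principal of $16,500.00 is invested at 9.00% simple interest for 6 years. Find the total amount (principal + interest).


Total amount formula: A = P(1 + rt) = P + P·r·t
Interest: I = P × r × t = $16,500.00 × 0.09 × 6 = $8,910.00
A = P + I = $16,500.00 + $8,910.00 = $25,410.00

A = P + I = P(1 + rt) = $25,410.00


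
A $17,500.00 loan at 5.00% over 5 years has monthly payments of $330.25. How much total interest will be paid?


Total paid over the life of the loan = PMT × n.
Total paid = $330.25 × 60 = $19,815.00
Total interest = total paid − principal = $19,815.00 − $17,500.00 = $2,315.00

Total interest = (PMT × n) - PV = $2,315.00


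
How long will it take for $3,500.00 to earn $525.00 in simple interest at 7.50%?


Rearrange the simple interest formula for t:
I = P × r × t  ⇒  t = I / (P × r)
t = $525.00 / ($3,500.00 × 0.075)
t = 2

t = I/(P×r) = 2 years


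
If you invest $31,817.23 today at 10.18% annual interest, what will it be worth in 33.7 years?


Future value formula: FV = PV × (1 + r)^t
FV = $31,817.23 × (1 + 0.1018)^33.7
FV = $31,817.23 × 26.23392562
FV = $834,690.85

FV = PV × (1 + r)^t = $834,690.85


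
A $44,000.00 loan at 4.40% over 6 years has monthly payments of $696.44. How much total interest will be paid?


Total paid over the life of the loan = PMT × n.
Total paid = $696.44 × 72 = $50,143.68
Total interest = total paid − principal = $50,143.68 − $44,000.00 = $6,143.68

Total interest = (PMT × n) - PV = $6,143.68


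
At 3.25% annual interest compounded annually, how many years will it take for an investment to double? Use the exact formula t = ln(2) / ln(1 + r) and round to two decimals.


Doubling condition: (1 + r)^t = 2
Take ln of both sides: t × ln(1 + r) = ln(2)
t = ln(2) / ln(1 + r)
t = 0.693147 / 0.031983
t = 21.67

t = ln(2) / ln(1 + r) = 21.67 years


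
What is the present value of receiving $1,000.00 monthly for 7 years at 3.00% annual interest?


Present value of an ordinary annuity: PV = PMT × (1 − (1 + r)^(−n)) / r
Monthly rate r = 0.03/12 = 0.0025, n = 84
PV = $1,000.00 × (1 − (1 + 0.03/12)^(−84)) / (0.03/12)
PV = $1,000.00 × 75.681321
PV = $75,681.32

PV = PMT × (1-(1+r)^(-n))/r = $75,681.32


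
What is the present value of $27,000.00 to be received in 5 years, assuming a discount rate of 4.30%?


Present value formula: PV = FV / (1 + r)^t
PV = $27,000.00 / (1 + 0.043)^5
PV = $27,000.00 / 1.234302
PV = $21,874.71

PV = FV / (1 + r)^t = $21,874.71


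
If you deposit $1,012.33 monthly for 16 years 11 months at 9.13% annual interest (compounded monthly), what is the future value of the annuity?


Future value of an ordinary annuity: FV = PMT × ((1 + r)^n − 1) / r
Monthly rate r = 0.0913/12 ≈ 0.00760833, n = 203
FV = $1,012.33 × ((1 + 0.0913/12)^203 − 1) / (0.0913/12)
FV = $1,012.33 × 480.825113
FV = $486,753.69

FV = PMT × ((1+r)^n - 1)/r = $486,753.69


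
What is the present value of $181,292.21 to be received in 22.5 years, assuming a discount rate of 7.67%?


Present value formula: PV = FV / (1 + r)^t
PV = $181,292.21 / (1 + 0.0767)^22.5
PV = $181,292.21 / 5.2738897
PV = $34,375.43

PV = FV / (1 + r)^t = $34,375.43


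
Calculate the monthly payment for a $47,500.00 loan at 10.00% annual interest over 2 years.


Loan payment formula: PMT = PV × r / (1 − (1 + r)^(−n))
Monthly rate r = 0.1/12 ≈ 0.00833333, n = 24 months
Denominator: 1 − (1 + 0.1/12)^(−24) = 0.1805905
PMT = $47,500.00 × (0.1/12) / 0.1805905
PMT = $2,191.88 per month

PMT = PV × r / (1-(1+r)^(-n)) = $2,191.88/month


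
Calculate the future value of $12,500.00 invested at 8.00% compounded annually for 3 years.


Compound interest formula: A = P(1 + r/n)^(nt)
A = $12,500.00 × (1 + 0.08/1)^(1 × 3)
Growth factor: (1 + 0.08/1)^3 = 1.259712
A = $12,500.00 × 1.259712
A = $15,746.40

A = P(1 + r/n)^(nt) = $15,746.40


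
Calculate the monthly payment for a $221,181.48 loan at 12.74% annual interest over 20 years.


Loan payment formula: PMT = PV × r / (1 − (1 + r)^(−n))
Monthly rate r = 0.1274/12 ≈ 0.01061667, n = 240 months
Denominator: 1 − (1 + 0.1274/12)^(−240) = 0.920704
PMT = $221,181.48 × (0.1274/12) / 0.920704
PMT = $2,550.45 per month

PMT = PV × r / (1-(1+r)^(-n)) = $2,550.45/month


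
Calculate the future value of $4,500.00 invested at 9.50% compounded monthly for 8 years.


Compound interest formula: A = P(1 + r/n)^(nt)
A = $4,500.00 × (1 + 0.095/12)^(12 × 8)
Growth factor: (1 + 0.095/12)^96 = 2.131887
A = $4,500.00 × 2.131887
A = $9,593.49

A = P(1 + r/n)^(nt) = $9,593.49


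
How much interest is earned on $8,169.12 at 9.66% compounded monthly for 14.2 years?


Compound interest earned = final amount − principal.
A = P(1 + r/n)^(nt) = $8,169.12 × (1 + 0.0966/12)^(12 × 14.2) = $32,027.33
Interest = A − P = $32,027.33 − $8,169.12 = $23,858.21

Interest = A - P = $23,858.21


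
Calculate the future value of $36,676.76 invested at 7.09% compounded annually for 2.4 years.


Compound interest formula: A = P(1 + r/n)^(nt)
A = $36,676.76 × (1 + 0.0709/1)^(1 × 2.4)
Growth factor: (1 + 0.0709/1)^2.4 = 1.178684
A = $36,676.76 × 1.178684
A = $43,230.31

A = P(1 + r/n)^(nt) = $43,230.31


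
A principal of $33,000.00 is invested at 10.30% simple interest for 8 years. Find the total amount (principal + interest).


Total amount formula: A = P(1 + rt) = P + P·r·t
Interest: I = P × r × t = $33,000.00 × 0.103 × 8 = $27,192.00
A = P + I = $33,000.00 + $27,192.00 = $60,192.00

A = P + I = P(1 + rt) = $60,192.00


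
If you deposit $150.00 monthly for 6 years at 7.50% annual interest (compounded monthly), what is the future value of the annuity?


Future value of an ordinary annuity: FV = PMT × ((1 + r)^n − 1) / r
Monthly rate r = 0.075/12 = 0.00625, n = 72
FV = $150.00 × ((1 + 0.075/12)^72 − 1) / (0.075/12)
FV = $150.00 × 90.578789
FV = $13,586.82

FV = PMT × ((1+r)^n - 1)/r = $13,586.82


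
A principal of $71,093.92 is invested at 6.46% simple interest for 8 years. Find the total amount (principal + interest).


Total amount formula: A = P(1 + rt) = P + P·r·t
Interest: I = P × r × t = $71,093.92 × 0.0646 × 8 = $36,741.34
A = P + I = $71,093.92 + $36,741.34 = $107,835.26

A = P + I = P(1 + rt) = $107,835.26


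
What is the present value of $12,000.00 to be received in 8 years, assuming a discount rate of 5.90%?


Present value formula: PV = FV / (1 + r)^t
PV = $12,000.00 / (1 + 0.059)^8
PV = $12,000.00 / 1.581859
PV = $7,586.01

PV = FV / (1 + r)^t = $7,586.01


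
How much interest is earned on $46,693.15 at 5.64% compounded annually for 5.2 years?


Compound interest earned = final amount − principal.
A = P(1 + r/n)^(nt) = $46,693.15 × (1 + 0.0564/1)^(1 × 5.2) = $62,109.90
Interest = A − P = $62,109.90 − $46,693.15 = $15,416.75

Interest = A - P = $15,416.75


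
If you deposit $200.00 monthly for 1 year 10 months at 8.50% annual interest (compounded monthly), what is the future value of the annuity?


Future value of an ordinary annuity: FV = PMT × ((1 + r)^n − 1) / r
Monthly rate r = 0.085/12 ≈ 0.00708333, n = 22
FV = $200.00 × ((1 + 0.085/12)^22 − 1) / (0.085/12)
FV = $200.00 × 23.716185
FV = $4,743.24

FV = PMT × ((1+r)^n - 1)/r = $4,743.24


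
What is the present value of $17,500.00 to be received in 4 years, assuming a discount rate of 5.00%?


Present value formula: PV = FV / (1 + r)^t
PV = $17,500.00 / (1 + 0.05)^4
PV = $17,500.00 / 1.2155063
PV = $14,397.29

PV = FV / (1 + r)^t = $14,397.29


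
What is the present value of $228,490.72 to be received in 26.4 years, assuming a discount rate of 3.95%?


Present value formula: PV = FV / (1 + r)^t
PV = $228,490.72 / (1 + 0.0395)^26.4
PV = $228,490.72 / 2.780780
PV = $82,167.85

PV = FV / (1 + r)^t = $82,167.85


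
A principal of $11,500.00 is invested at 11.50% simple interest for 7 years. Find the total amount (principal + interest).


Total amount formula: A = P(1 + rt) = P + P·r·t
Interest: I = P × r × t = $11,500.00 × 0.115 × 7 = $9,257.50
A = P + I = $11,500.00 + $9,257.50 = $20,757.50

A = P + I = P(1 + rt) = $20,757.50


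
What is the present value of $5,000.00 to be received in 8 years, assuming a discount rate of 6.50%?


Present value formula: PV = FV / (1 + r)^t
PV = $5,000.00 / (1 + 0.065)^8
PV = $5,000.00 / 1.654996
PV = $3,021.16

PV = FV / (1 + r)^t = $3,021.16


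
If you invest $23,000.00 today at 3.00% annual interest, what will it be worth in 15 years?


Future value formula: FV = PV × (1 + r)^t
FV = $23,000.00 × (1 + 0.03)^15
FV = $23,000.00 × 1.5579674
FV = $35,833.25

FV = PV × (1 + r)^t = $35,833.25


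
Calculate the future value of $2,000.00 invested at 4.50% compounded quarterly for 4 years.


Compound interest formula: A = P(1 + r/n)^(nt)
A = $2,000.00 × (1 + 0.045/4)^(4 × 4)
Growth factor: (1 + 0.045/4)^16 = 1.196015
A = $2,000.00 × 1.196015
A = $2,392.03

A = P(1 + r/n)^(nt) = $2,392.03


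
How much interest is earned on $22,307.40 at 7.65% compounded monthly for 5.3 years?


Compound interest earned = final amount − principal.
A = P(1 + r/n)^(nt) = $22,307.40 × (1 + 0.0765/12)^(12 × 5.3) = $33,417.56
Interest = A − P = $33,417.56 − $22,307.40 = $11,110.16

Interest = A - P = $11,110.16


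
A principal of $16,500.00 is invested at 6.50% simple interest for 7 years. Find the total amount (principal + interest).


Total amount formula: A = P(1 + rt) = P + P·r·t
Interest: I = P × r × t = $16,500.00 × 0.065 × 7 = $7,507.50
A = P + I = $16,500.00 + $7,507.50 = $24,007.50

A = P + I = P(1 + rt) = $24,007.50


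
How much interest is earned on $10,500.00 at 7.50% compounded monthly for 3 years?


Compound interest earned = final amount − principal.
A = P(1 + r/n)^(nt) = $10,500.00 × (1 + 0.075/12)^(12 × 3) = $13,140.18
Interest = A − P = $13,140.18 − $10,500.00 = $2,640.18

Interest = A - P = $2,640.18


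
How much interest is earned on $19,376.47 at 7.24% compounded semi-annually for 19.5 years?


Compound interest earned = final amount − principal.
A = P(1 + r/n)^(nt) = $19,376.47 × (1 + 0.0724/2)^(2 × 19.5) = $77,548.71
Interest = A − P = $77,548.71 − $19,376.47 = $58,172.24

Interest = A - P = $58,172.24


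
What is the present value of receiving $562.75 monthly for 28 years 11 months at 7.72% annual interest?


Present value of an ordinary annuity: PV = PMT × (1 − (1 + r)^(−n)) / r
Monthly rate r = 0.0772/12 ≈ 0.00643333, n = 347
PV = $562.75 × (1 − (1 + 0.0772/12)^(−347)) / (0.0772/12)
PV = $562.75 × 138.646007
PV = $78,023.04

PV = PMT × (1-(1+r)^(-n))/r = $78,023.04


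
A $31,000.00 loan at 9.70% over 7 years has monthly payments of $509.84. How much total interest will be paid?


Total paid over the life of the loan = PMT × n.
Total paid = $509.84 × 84 = $42,826.56
Total interest = total paid − principal = $42,826.56 − $31,000.00 = $11,826.56

Total interest = (PMT × n) - PV = $11,826.56


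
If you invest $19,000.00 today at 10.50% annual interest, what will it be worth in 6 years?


Future value formula: FV = PV × (1 + r)^t
FV = $19,000.00 × (1 + 0.105)^6
FV = $19,000.00 × 1.82042868
FV = $34,588.14

FV = PV × (1 + r)^t = $34,588.14


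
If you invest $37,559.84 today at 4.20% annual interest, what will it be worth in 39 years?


Future value formula: FV = PV × (1 + r)^t
FV = $37,559.84 × (1 + 0.042)^39
FV = $37,559.84 × 4.9755494
FV = $186,880.84

FV = PV × (1 + r)^t = $186,880.84


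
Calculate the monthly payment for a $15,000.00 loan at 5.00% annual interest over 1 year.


Loan payment formula: PMT = PV × r / (1 − (1 + r)^(−n))
Monthly rate r = 0.05/12 ≈ 0.00416667, n = 12 months
Denominator: 1 − (1 + 0.05/12)^(−12) = 0.048672
PMT = $15,000.00 × (0.05/12) / 0.048672
PMT = $1,284.11 per month

PMT = PV × r / (1-(1+r)^(-n)) = $1,284.11/month


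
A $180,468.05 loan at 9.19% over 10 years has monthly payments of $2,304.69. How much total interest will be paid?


Total paid over the life of the loan = PMT × n.
Total paid = $2,304.69 × 120 = $276,562.80
Total interest = total paid − principal = $276,562.80 − $180,468.05 = $96,094.75

Total interest = (PMT × n) - PV = $96,094.75


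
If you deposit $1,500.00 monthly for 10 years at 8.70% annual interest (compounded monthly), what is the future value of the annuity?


Future value of an ordinary annuity: FV = PMT × ((1 + r)^n − 1) / r
Monthly rate r = 0.087/12 = 0.00725, n = 120
FV = $1,500.00 × ((1 + 0.087/12)^120 − 1) / (0.087/12)
FV = $1,500.00 × 190.266354
FV = $285,399.53

FV = PMT × ((1+r)^n - 1)/r = $285,399.53


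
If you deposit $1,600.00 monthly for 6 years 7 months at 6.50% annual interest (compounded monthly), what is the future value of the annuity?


Future value of an ordinary annuity: FV = PMT × ((1 + r)^n − 1) / r
Monthly rate r = 0.065/12 ≈ 0.00541667, n = 79
FV = $1,600.00 × ((1 + 0.065/12)^79 − 1) / (0.065/12)
FV = $1,600.00 × 98.268512
FV = $157,229.62

FV = PMT × ((1+r)^n - 1)/r = $157,229.62


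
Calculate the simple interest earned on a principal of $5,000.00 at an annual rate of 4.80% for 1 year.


Simple interest formula: I = P × r × t
I = $5,000.00 × 0.048 × 1
I = $240.00

I = P × r × t = $240.00


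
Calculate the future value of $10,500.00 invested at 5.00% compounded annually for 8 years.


Compound interest formula: A = P(1 + r/n)^(nt)
A = $10,500.00 × (1 + 0.05/1)^(1 × 8)
Growth factor: (1 + 0.05/1)^8 = 1.477455
A = $10,500.00 × 1.477455
A = $15,513.28

A = P(1 + r/n)^(nt) = $15,513.28


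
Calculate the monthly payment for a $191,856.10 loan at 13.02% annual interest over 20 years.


Loan payment formula: PMT = PV × r / (1 − (1 + r)^(−n))
Monthly rate r = 0.1302/12 = 0.01085, n = 240 months
Denominator: 1 − (1 + 0.1302/12)^(−240) = 0.924978
PMT = $191,856.10 × (0.1302/12) / 0.924978
PMT = $2,250.47 per month

PMT = PV × r / (1-(1+r)^(-n)) = $2,250.47/month


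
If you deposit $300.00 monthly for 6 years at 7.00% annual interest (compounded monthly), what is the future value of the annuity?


Future value of an ordinary annuity: FV = PMT × ((1 + r)^n − 1) / r
Monthly rate r = 0.07/12 ≈ 0.00583333, n = 72
FV = $300.00 × ((1 + 0.07/12)^72 − 1) / (0.07/12)
FV = $300.00 × 89.160944
FV = $26,748.28

FV = PMT × ((1+r)^n - 1)/r = $26,748.28


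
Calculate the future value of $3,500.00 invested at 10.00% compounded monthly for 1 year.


Compound interest formula: A = P(1 + r/n)^(nt)
A = $3,500.00 × (1 + 0.1/12)^(12 × 1)
Growth factor: (1 + 0.1/12)^12 = 1.104713
A = $3,500.00 × 1.104713
A = $3,866.50

A = P(1 + r/n)^(nt) = $3,866.50


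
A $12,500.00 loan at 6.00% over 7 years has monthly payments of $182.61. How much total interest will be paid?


Total paid over the life of the loan = PMT × n.
Total paid = $182.61 × 84 = $15,339.24
Total interest = total paid − principal = $15,339.24 − $12,500.00 = $2,839.24

Total interest = (PMT × n) - PV = $2,839.24


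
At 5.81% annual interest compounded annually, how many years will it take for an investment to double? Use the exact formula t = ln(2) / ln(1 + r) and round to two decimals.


Doubling condition: (1 + r)^t = 2
Take ln of both sides: t × ln(1 + r) = ln(2)
t = ln(2) / ln(1 + r)
t = 0.693147 / 0.056475
t = 12.27

t = ln(2) / ln(1 + r) = 12.27 years


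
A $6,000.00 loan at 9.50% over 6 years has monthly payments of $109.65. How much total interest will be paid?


Total paid over the life of the loan = PMT × n.
Total paid = $109.65 × 72 = $7,894.80
Total interest = total paid − principal = $7,894.80 − $6,000.00 = $1,894.80

Total interest = (PMT × n) - PV = $1,894.80


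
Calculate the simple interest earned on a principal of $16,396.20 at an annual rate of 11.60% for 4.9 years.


Simple interest formula: I = P × r × t
I = $16,396.20 × 0.116 × 4.9
I = $9,319.60

I = P × r × t = $9,319.60


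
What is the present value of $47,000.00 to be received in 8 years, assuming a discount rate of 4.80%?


Present value formula: PV = FV / (1 + r)^t
PV = $47,000.00 / (1 + 0.048)^8
PV = $47,000.00 / 1.4550914
PV = $32,300.38

PV = FV / (1 + r)^t = $32,300.38


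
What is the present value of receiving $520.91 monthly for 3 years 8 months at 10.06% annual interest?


Present value of an ordinary annuity: PV = PMT × (1 − (1 + r)^(−n)) / r
Monthly rate r = 0.1006/12 ≈ 0.00838333, n = 44
PV = $520.91 × (1 − (1 + 0.1006/12)^(−44)) / (0.1006/12)
PV = $520.91 × 36.670176
PV = $19,101.86

PV = PMT × (1-(1+r)^(-n))/r = $19,101.86


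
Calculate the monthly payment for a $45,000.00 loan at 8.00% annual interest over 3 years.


Loan payment formula: PMT = PV × r / (1 − (1 + r)^(−n))
Monthly rate r = 0.08/12 ≈ 0.00666667, n = 36 months
Denominator: 1 − (1 + 0.08/12)^(−36) = 0.212745
PMT = $45,000.00 × (0.08/12) / 0.212745
PMT = $1,410.14 per month

PMT = PV × r / (1-(1+r)^(-n)) = $1,410.14/month


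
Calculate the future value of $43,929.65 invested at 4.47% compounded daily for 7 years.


Compound interest formula: A = P(1 + r/n)^(nt)
A = $43,929.65 × (1 + 0.0447/365)^(365 × 7)
Growth factor: (1 + 0.0447/365)^2555 = 1.3673586
A = $43,929.65 × 1.3673586
A = $60,067.58

A = P(1 + r/n)^(nt) = $60,067.58


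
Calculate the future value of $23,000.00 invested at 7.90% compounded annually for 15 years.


Compound interest formula: A = P(1 + r/n)^(nt)
A = $23,000.00 × (1 + 0.079/1)^(1 × 15)
Growth factor: (1 + 0.079/1)^15 = 3.1283956
A = $23,000.00 × 3.1283956
A = $71,953.10

A = P(1 + r/n)^(nt) = $71,953.10


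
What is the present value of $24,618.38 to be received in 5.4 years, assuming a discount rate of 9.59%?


Present value formula: PV = FV / (1 + r)^t
PV = $24,618.38 / (1 + 0.0959)^5.4
PV = $24,618.38 / 1.639695
PV = $15,014.00

PV = FV / (1 + r)^t = $15,014.00


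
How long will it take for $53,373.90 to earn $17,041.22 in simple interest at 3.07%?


Rearrange the simple interest formula for t:
I = P × r × t  ⇒  t = I / (P × r)
t = $17,041.22 / ($53,373.90 × 0.0307)
t = 10.4

t = I/(P×r) = 10.4 years


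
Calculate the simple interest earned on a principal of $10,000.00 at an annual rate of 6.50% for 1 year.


Simple interest formula: I = P × r × t
I = $10,000.00 × 0.065 × 1
I = $650.00

I = P × r × t = $650.00


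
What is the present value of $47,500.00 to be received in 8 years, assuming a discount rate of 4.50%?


Present value formula: PV = FV / (1 + r)^t
PV = $47,500.00 / (1 + 0.045)^8
PV = $47,500.00 / 1.4221006
PV = $33,401.29

PV = FV / (1 + r)^t = $33,401.29


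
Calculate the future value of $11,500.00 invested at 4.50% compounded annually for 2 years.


Compound interest formula: A = P(1 + r/n)^(nt)
A = $11,500.00 × (1 + 0.045/1)^(1 × 2)
Growth factor: (1 + 0.045/1)^2 = 1.092025
A = $11,500.00 × 1.092025
A = $12,558.29

A = P(1 + r/n)^(nt) = $12,558.29


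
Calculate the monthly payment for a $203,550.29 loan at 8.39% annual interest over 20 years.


Loan payment formula: PMT = PV × r / (1 − (1 + r)^(−n))
Monthly rate r = 0.0839/12 ≈ 0.00699167, n = 240 months
Denominator: 1 − (1 + 0.0839/12)^(−240) = 0.812159
PMT = $203,550.29 × (0.0839/12) / 0.812159
PMT = $1,752.31 per month

PMT = PV × r / (1-(1+r)^(-n)) = $1,752.31/month


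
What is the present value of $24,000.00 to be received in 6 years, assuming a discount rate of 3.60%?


Present value formula: PV = FV / (1 + r)^t
PV = $24,000.00 / (1 + 0.036)^6
PV = $24,000.00 / 1.236399
PV = $19,411.21

PV = FV / (1 + r)^t = $19,411.21


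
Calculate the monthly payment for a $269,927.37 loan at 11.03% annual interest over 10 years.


Loan payment formula: PMT = PV × r / (1 − (1 + r)^(−n))
Monthly rate r = 0.1103/12 ≈ 0.00919167, n = 120 months
Denominator: 1 − (1 + 0.1103/12)^(−120) = 0.6664497
PMT = $269,927.37 × (0.1103/12) / 0.6664497
PMT = $3,722.84 per month

PMT = PV × r / (1-(1+r)^(-n)) = $3,722.84/month


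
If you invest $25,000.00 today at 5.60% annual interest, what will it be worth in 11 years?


Future value formula: FV = PV × (1 + r)^t
FV = $25,000.00 × (1 + 0.056)^11
FV = $25,000.00 × 1.8209713
FV = $45,524.28

FV = PV × (1 + r)^t = $45,524.28


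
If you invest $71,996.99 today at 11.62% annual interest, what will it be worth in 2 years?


Future value formula: FV = PV × (1 + r)^t
FV = $71,996.99 × (1 + 0.1162)^2
FV = $71,996.99 × 1.24590244
FV = $89,701.23

FV = PV × (1 + r)^t = $89,701.23


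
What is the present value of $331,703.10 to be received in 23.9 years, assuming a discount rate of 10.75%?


Present value formula: PV = FV / (1 + r)^t
PV = $331,703.10 / (1 + 0.1075)^23.9
PV = $331,703.10 / 11.476653
PV = $28,902.42

PV = FV / (1 + r)^t = $28,902.42


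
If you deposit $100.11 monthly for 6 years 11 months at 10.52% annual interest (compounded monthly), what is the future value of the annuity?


Future value of an ordinary annuity: FV = PMT × ((1 + r)^n − 1) / r
Monthly rate r = 0.1052/12 ≈ 0.00876667, n = 83
FV = $100.11 × ((1 + 0.1052/12)^83 − 1) / (0.1052/12)
FV = $100.11 × 121.325633
FV = $12,145.91

FV = PMT × ((1+r)^n - 1)/r = $12,145.91


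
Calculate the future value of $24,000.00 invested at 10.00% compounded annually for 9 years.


Compound interest formula: A = P(1 + r/n)^(nt)
A = $24,000.00 × (1 + 0.1/1)^(1 × 9)
Growth factor: (1 + 0.1/1)^9 = 2.3579477
A = $24,000.00 × 2.3579477
A = $56,590.74

A = P(1 + r/n)^(nt) = $56,590.74


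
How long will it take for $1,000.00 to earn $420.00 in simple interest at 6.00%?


Rearrange the simple interest formula for t:
I = P × r × t  ⇒  t = I / (P × r)
t = $420.00 / ($1,000.00 × 0.06)
t = 7

t = I/(P×r) = 7 years


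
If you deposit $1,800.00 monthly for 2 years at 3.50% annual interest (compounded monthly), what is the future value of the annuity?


Future value of an ordinary annuity: FV = PMT × ((1 + r)^n − 1) / r
Monthly rate r = 0.035/12 ≈ 0.00291667, n = 24
FV = $1,800.00 × ((1 + 0.035/12)^24 − 1) / (0.035/12)
FV = $1,800.00 × 24.822485
FV = $44,680.47

FV = PMT × ((1+r)^n - 1)/r = $44,680.47


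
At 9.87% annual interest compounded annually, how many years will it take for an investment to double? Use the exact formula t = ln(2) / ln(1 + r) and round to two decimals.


Doubling condition: (1 + r)^t = 2
Take ln of both sides: t × ln(1 + r) = ln(2)
t = ln(2) / ln(1 + r)
t = 0.693147 / 0.094128
t = 7.36

t = ln(2) / ln(1 + r) = 7.36 years


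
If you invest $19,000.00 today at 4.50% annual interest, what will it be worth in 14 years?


Future value formula: FV = PV × (1 + r)^t
FV = $19,000.00 × (1 + 0.045)^14
FV = $19,000.00 × 1.8519449
FV = $35,186.95

FV = PV × (1 + r)^t = $35,186.95


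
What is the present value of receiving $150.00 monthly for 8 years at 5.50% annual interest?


Present value of an ordinary annuity: PV = PMT × (1 − (1 + r)^(−n)) / r
Monthly rate r = 0.055/12 ≈ 0.00458333, n = 96
PV = $150.00 × (1 − (1 + 0.055/12)^(−96)) / (0.055/12)
PV = $150.00 × 77.523453
PV = $11,628.52

PV = PMT × (1-(1+r)^(-n))/r = $11,628.52


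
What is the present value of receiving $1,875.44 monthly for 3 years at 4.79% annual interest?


Present value of an ordinary annuity: PV = PMT × (1 − (1 + r)^(−n)) / r
Monthly rate r = 0.0479/12 ≈ 0.00399167, n = 36
PV = $1,875.44 × (1 − (1 + 0.0479/12)^(−36)) / (0.0479/12)
PV = $1,875.44 × 33.470896
PV = $62,772.66

PV = PMT × (1-(1+r)^(-n))/r = $62,772.66


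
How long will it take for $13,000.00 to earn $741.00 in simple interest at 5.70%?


Rearrange the simple interest formula for t:
I = P × r × t  ⇒  t = I / (P × r)
t = $741.00 / ($13,000.00 × 0.057)
t = 1

t = I/(P×r) = 1 year


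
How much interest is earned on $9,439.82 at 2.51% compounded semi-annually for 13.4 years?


Compound interest earned = final amount − principal.
A = P(1 + r/n)^(nt) = $9,439.82 × (1 + 0.0251/2)^(2 × 13.4) = $13,186.37
Interest = A − P = $13,186.37 − $9,439.82 = $3,746.55

Interest = A - P = $3,746.55


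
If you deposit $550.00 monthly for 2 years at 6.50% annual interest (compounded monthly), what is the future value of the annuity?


Future value of an ordinary annuity: FV = PMT × ((1 + r)^n − 1) / r
Monthly rate r = 0.065/12 ≈ 0.00541667, n = 24
FV = $550.00 × ((1 + 0.065/12)^24 − 1) / (0.065/12)
FV = $550.00 × 25.556111
FV = $14,055.86

FV = PMT × ((1+r)^n - 1)/r = $14,055.86


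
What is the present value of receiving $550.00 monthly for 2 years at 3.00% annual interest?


Present value of an ordinary annuity: PV = PMT × (1 − (1 + r)^(−n)) / r
Monthly rate r = 0.03/12 = 0.0025, n = 24
PV = $550.00 × (1 − (1 + 0.03/12)^(−24)) / (0.03/12)
PV = $550.00 × 23.265980
PV = $12,796.29

PV = PMT × (1-(1+r)^(-n))/r = $12,796.29


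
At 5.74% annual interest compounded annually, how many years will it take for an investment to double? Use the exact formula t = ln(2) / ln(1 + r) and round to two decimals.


Doubling condition: (1 + r)^t = 2
Take ln of both sides: t × ln(1 + r) = ln(2)
t = ln(2) / ln(1 + r)
t = 0.693147 / 0.055813
t = 12.42

t = ln(2) / ln(1 + r) = 12.42 years


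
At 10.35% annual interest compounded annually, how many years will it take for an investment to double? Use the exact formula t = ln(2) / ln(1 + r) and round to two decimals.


Doubling condition: (1 + r)^t = 2
Take ln of both sides: t × ln(1 + r) = ln(2)
t = ln(2) / ln(1 + r)
t = 0.693147 / 0.098487
t = 7.04

t = ln(2) / ln(1 + r) = 7.04 years


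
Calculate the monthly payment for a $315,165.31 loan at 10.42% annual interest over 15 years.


Loan payment formula: PMT = PV × r / (1 − (1 + r)^(−n))
Monthly rate r = 0.1042/12 ≈ 0.00868333, n = 180 months
Denominator: 1 − (1 + 0.1042/12)^(−180) = 0.789075
PMT = $315,165.31 × (0.1042/12) / 0.789075
PMT = $3,468.22 per month

PMT = PV × r / (1-(1+r)^(-n)) = $3,468.22/month


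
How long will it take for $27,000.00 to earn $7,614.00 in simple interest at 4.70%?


Rearrange the simple interest formula for t:
I = P × r × t  ⇒  t = I / (P × r)
t = $7,614.00 / ($27,000.00 × 0.047)
t = 6

t = I/(P×r) = 6 years


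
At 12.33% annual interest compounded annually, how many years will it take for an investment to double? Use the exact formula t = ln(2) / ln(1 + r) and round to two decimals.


Doubling condition: (1 + r)^t = 2
Take ln of both sides: t × ln(1 + r) = ln(2)
t = ln(2) / ln(1 + r)
t = 0.693147 / 0.116271
t = 5.96

t = ln(2) / ln(1 + r) = 5.96 years


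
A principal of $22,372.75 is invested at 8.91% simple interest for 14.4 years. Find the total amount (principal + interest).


Total amount formula: A = P(1 + rt) = P + P·r·t
Interest: I = P × r × t = $22,372.75 × 0.0891 × 14.4 = $28,705.13
A = P + I = $22,372.75 + $28,705.13 = $51,077.88

A = P + I = P(1 + rt) = $51,077.88


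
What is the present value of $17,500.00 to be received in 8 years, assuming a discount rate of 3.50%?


Present value formula: PV = FV / (1 + r)^t
PV = $17,500.00 / (1 + 0.035)^8
PV = $17,500.00 / 1.316809
PV = $13,289.70

PV = FV / (1 + r)^t = $13,289.70


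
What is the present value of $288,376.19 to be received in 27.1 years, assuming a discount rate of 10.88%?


Present value formula: PV = FV / (1 + r)^t
PV = $288,376.19 / (1 + 0.1088)^27.1
PV = $288,376.19 / 16.425636
PV = $17,556.47

PV = FV / (1 + r)^t = $17,556.47


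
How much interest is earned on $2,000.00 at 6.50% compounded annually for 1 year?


Compound interest earned = final amount − principal.
A = P(1 + r/n)^(nt) = $2,000.00 × (1 + 0.065/1)^(1 × 1) = $2,130.00
Interest = A − P = $2,130.00 − $2,000.00 = $130.00

Interest = A - P = $130.00


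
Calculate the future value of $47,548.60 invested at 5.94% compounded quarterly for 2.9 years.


Compound interest formula: A = P(1 + r/n)^(nt)
A = $47,548.60 × (1 + 0.0594/4)^(4 × 2.9)
Growth factor: (1 + 0.0594/4)^11.6 = 1.186483
A = $47,548.60 × 1.186483
A = $56,415.61

A = P(1 + r/n)^(nt) = $56,415.61


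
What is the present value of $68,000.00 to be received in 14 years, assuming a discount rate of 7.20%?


Present value formula: PV = FV / (1 + r)^t
PV = $68,000.00 / (1 + 0.072)^14
PV = $68,000.00 / 2.646836
PV = $25,691.05

PV = FV / (1 + r)^t = $25,691.05


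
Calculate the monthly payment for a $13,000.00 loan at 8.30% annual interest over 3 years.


Loan payment formula: PMT = PV × r / (1 − (1 + r)^(−n))
Monthly rate r = 0.083/12 ≈ 0.00691667, n = 36 months
Denominator: 1 − (1 + 0.083/12)^(−36) = 0.219752
PMT = $13,000.00 × (0.083/12) / 0.219752
PMT = $409.17 per month

PMT = PV × r / (1-(1+r)^(-n)) = $409.17/month


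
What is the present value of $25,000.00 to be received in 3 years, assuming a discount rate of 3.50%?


Present value formula: PV = FV / (1 + r)^t
PV = $25,000.00 / (1 + 0.035)^3
PV = $25,000.00 / 1.108718
PV = $22,548.57

PV = FV / (1 + r)^t = $22,548.57


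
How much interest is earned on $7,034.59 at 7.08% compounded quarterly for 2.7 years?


Compound interest earned = final amount − principal.
A = P(1 + r/n)^(nt) = $7,034.59 × (1 + 0.0708/4)^(4 × 2.7) = $8,502.22
Interest = A − P = $8,502.22 − $7,034.59 = $1,467.63

Interest = A - P = $1,467.63


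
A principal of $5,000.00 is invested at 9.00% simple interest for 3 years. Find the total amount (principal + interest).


Total amount formula: A = P(1 + rt) = P + P·r·t
Interest: I = P × r × t = $5,000.00 × 0.09 × 3 = $1,350.00
A = P + I = $5,000.00 + $1,350.00 = $6,350.00

A = P + I = P(1 + rt) = $6,350.00


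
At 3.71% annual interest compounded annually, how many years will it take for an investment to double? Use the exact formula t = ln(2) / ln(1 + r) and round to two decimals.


Doubling condition: (1 + r)^t = 2
Take ln of both sides: t × ln(1 + r) = ln(2)
t = ln(2) / ln(1 + r)
t = 0.693147 / 0.036428
t = 19.03

t = ln(2) / ln(1 + r) = 19.03 years


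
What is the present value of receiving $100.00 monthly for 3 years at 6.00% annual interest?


Present value of an ordinary annuity: PV = PMT × (1 − (1 + r)^(−n)) / r
Monthly rate r = 0.06/12 = 0.005, n = 36
PV = $100.00 × (1 − (1 + 0.06/12)^(−36)) / (0.06/12)
PV = $100.00 × 32.871016
PV = $3,287.10

PV = PMT × (1-(1+r)^(-n))/r = $3,287.10


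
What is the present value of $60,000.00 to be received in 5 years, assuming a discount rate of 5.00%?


Present value formula: PV = FV / (1 + r)^t
PV = $60,000.00 / (1 + 0.05)^5
PV = $60,000.00 / 1.2762816
PV = $47,011.57

PV = FV / (1 + r)^t = $47,011.57


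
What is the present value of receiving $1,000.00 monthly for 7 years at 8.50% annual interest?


Present value of an ordinary annuity: PV = PMT × (1 − (1 + r)^(−n)) / r
Monthly rate r = 0.085/12 ≈ 0.00708333, n = 84
PV = $1,000.00 × (1 − (1 + 0.085/12)^(−84)) / (0.085/12)
PV = $1,000.00 × 63.145324
PV = $63,145.32

PV = PMT × (1-(1+r)^(-n))/r = $63,145.32


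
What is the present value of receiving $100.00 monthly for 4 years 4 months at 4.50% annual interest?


Present value of an ordinary annuity: PV = PMT × (1 − (1 + r)^(−n)) / r
Monthly rate r = 0.045/12 = 0.00375, n = 52
PV = $100.00 × (1 − (1 + 0.045/12)^(−52)) / (0.045/12)
PV = $100.00 × 47.1640502
PV = $4,716.41

PV = PMT × (1-(1+r)^(-n))/r = $4,716.41


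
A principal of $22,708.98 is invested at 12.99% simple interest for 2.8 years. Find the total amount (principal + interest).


Total amount formula: A = P(1 + rt) = P + P·r·t
Interest: I = P × r × t = $22,708.98 × 0.1299 × 2.8 = $8,259.71
A = P + I = $22,708.98 + $8,259.71 = $30,968.69

A = P + I = P(1 + rt) = $30,968.69


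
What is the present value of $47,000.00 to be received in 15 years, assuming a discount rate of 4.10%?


Present value formula: PV = FV / (1 + r)^t
PV = $47,000.00 / (1 + 0.041)^15
PV = $47,000.00 / 1.827094
PV = $25,723.91

PV = FV / (1 + r)^t = $25,723.91


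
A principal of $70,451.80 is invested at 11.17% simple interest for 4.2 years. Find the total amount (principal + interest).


Total amount formula: A = P(1 + rt) = P + P·r·t
Interest: I = P × r × t = $70,451.80 × 0.1117 × 4.2 = $33,051.76
A = P + I = $70,451.80 + $33,051.76 = $103,503.56

A = P + I = P(1 + rt) = $103,503.56


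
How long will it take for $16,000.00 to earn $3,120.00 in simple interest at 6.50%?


Rearrange the simple interest formula for t:
I = P × r × t  ⇒  t = I / (P × r)
t = $3,120.00 / ($16,000.00 × 0.065)
t = 3

t = I/(P×r) = 3 years


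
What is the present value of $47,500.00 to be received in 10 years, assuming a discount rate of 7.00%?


Present value formula: PV = FV / (1 + r)^t
PV = $47,500.00 / (1 + 0.07)^10
PV = $47,500.00 / 1.9671514
PV = $24,146.59

PV = FV / (1 + r)^t = $24,146.59


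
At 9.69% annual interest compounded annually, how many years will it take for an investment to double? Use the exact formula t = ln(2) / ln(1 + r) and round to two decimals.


Doubling condition: (1 + r)^t = 2
Take ln of both sides: t × ln(1 + r) = ln(2)
t = ln(2) / ln(1 + r)
t = 0.693147 / 0.092488
t = 7.49

t = ln(2) / ln(1 + r) = 7.49 years


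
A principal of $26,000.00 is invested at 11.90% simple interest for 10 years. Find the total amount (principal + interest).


Total amount formula: A = P(1 + rt) = P + P·r·t
Interest: I = P × r × t = $26,000.00 × 0.119 × 10 = $30,940.00
A = P + I = $26,000.00 + $30,940.00 = $56,940.00

A = P + I = P(1 + rt) = $56,940.00


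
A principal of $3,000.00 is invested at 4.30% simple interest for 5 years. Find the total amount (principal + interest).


Total amount formula: A = P(1 + rt) = P + P·r·t
Interest: I = P × r × t = $3,000.00 × 0.043 × 5 = $645.00
A = P + I = $3,000.00 + $645.00 = $3,645.00

A = P + I = P(1 + rt) = $3,645.00


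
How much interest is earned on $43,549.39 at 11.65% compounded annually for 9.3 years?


Compound interest earned = final amount − principal.
A = P(1 + r/n)^(nt) = $43,549.39 × (1 + 0.1165/1)^(1 × 9.3) = $121,357.95
Interest = A − P = $121,357.95 − $43,549.39 = $77,808.56

Interest = A - P = $77,808.56


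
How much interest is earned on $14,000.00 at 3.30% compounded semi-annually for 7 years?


Compound interest earned = final amount − principal.
A = P(1 + r/n)^(nt) = $14,000.00 × (1 + 0.033/2)^(2 × 7) = $17,604.81
Interest = A − P = $17,604.81 − $14,000.00 = $3,604.81

Interest = A - P = $3,604.81


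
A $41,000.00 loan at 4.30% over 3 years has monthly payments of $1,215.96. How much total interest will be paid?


Total paid over the life of the loan = PMT × n.
Total paid = $1,215.96 × 36 = $43,774.56
Total interest = total paid − principal = $43,774.56 − $41,000.00 = $2,774.56

Total interest = (PMT × n) - PV = $2,774.56


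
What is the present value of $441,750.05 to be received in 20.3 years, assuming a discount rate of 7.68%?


Present value formula: PV = FV / (1 + r)^t
PV = $441,750.05 / (1 + 0.0768)^20.3
PV = $441,750.05 / 4.4909834
PV = $98,363.77

PV = FV / (1 + r)^t = $98,363.77


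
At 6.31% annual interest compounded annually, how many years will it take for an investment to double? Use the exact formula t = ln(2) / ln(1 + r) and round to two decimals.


Doubling condition: (1 + r)^t = 2
Take ln of both sides: t × ln(1 + r) = ln(2)
t = ln(2) / ln(1 + r)
t = 0.693147 / 0.061189
t = 11.33

t = ln(2) / ln(1 + r) = 11.33 years


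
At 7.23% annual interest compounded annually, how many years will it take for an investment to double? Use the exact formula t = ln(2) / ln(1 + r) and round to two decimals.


Doubling condition: (1 + r)^t = 2
Take ln of both sides: t × ln(1 + r) = ln(2)
t = ln(2) / ln(1 + r)
t = 0.693147 / 0.069806
t = 9.93

t = ln(2) / ln(1 + r) = 9.93 years


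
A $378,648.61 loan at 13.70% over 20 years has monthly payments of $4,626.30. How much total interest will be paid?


Total paid over the life of the loan = PMT × n.
Total paid = $4,626.30 × 240 = $1,110,312.00
Total interest = total paid − principal = $1,110,312.00 − $378,648.61 = $731,663.39

Total interest = (PMT × n) - PV = $731,663.39


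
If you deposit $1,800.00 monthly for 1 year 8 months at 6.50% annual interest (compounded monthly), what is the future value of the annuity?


Future value of an ordinary annuity: FV = PMT × ((1 + r)^n − 1) / r
Monthly rate r = 0.065/12 ≈ 0.00541667, n = 20
FV = $1,800.00 × ((1 + 0.065/12)^20 − 1) / (0.065/12)
FV = $1,800.00 × 21.063398
FV = $37,914.12

FV = PMT × ((1+r)^n - 1)/r = $37,914.12


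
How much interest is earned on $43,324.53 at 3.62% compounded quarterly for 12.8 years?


Compound interest earned = final amount − principal.
A = P(1 + r/n)^(nt) = $43,324.53 × (1 + 0.0362/4)^(4 × 12.8) = $68,716.88
Interest = A − P = $68,716.88 − $43,324.53 = $25,392.35

Interest = A - P = $25,392.35


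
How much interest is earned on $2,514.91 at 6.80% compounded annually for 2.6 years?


Compound interest earned = final amount − principal.
A = P(1 + r/n)^(nt) = $2,514.91 × (1 + 0.068/1)^(1 × 2.6) = $2,984.06
Interest = A − P = $2,984.06 − $2,514.91 = $469.15

Interest = A - P = $469.15


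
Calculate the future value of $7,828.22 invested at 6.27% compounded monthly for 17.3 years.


Compound interest formula: A = P(1 + r/n)^(nt)
A = $7,828.22 × (1 + 0.0627/12)^(12 × 17.3)
Growth factor: (1 + 0.0627/12)^207.6 = 2.950239
A = $7,828.22 × 2.950239
A = $23,095.12

A = P(1 + r/n)^(nt) = $23,095.12


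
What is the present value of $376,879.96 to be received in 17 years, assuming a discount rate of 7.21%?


Present value formula: PV = FV / (1 + r)^t
PV = $376,879.96 / (1 + 0.0721)^17
PV = $376,879.96 / 3.2658786
PV = $115,399.26

PV = FV / (1 + r)^t = $115,399.26


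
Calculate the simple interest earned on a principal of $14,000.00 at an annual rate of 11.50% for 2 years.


Simple interest formula: I = P × r × t
I = $14,000.00 × 0.115 × 2
I = $3,220.00

I = P × r × t = $3,220.00
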